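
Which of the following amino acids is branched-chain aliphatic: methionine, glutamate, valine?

valine

The BCAAs are Val, Leu, and Ile — aliphatic side chains with a branch point.
Of the listed options, only valine belongs to this group.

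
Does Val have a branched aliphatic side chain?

Valine (V), leucine (L), and isoleucine (I) are the branched-chain amino acids.
Valine is in this group.

Yes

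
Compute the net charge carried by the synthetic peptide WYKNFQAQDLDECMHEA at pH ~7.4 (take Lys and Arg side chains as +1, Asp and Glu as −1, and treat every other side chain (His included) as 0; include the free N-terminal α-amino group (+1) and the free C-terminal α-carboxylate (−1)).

-3

Positive (K, R): K3 → +1.
Negative (D, E): D9, D11, E12, E16 → −4.
The N-terminus (+1) and C-terminus (−1) cancel.
Net charge = (+1) + (−4) = −3.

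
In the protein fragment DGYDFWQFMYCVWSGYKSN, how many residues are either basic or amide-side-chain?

3

Basic: H, K, R. Amide-side-chain: N, Q.
Basic residues here: K17 (1).
Amide-side-chain residues here: Q7, N19 (2).
The two groups share no amino acid, so total = 1 + 2 = 3.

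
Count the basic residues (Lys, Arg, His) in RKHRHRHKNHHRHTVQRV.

13

Matching residues: R1, K2, H3, R4, H5, R6, H7, K8, H10, H11, R12, H13, R17.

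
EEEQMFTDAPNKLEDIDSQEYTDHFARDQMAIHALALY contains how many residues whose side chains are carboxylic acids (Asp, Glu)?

Matching residues: E1, E2, E3, D8, E14, D15, D17, E20, D23, D28.

10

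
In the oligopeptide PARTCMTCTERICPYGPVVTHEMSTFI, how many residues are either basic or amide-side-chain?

3

Basic: H, K, R. Amide-side-chain: N, Q.
Basic residues here: R3, R11, H21 (3).
Amide-side-chain residues here: none (0).
The two groups share no amino acid, so total = 3 + 0 = 3.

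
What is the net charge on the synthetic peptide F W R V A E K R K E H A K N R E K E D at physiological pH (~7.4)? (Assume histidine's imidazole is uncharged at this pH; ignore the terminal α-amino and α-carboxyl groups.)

+2

Near pH 7.4, K and R contribute +1 each, D and E contribute −1 each, and every other side chain (His included, as stated) is uncharged.
Positive (K, R): R3, K7, R8, K9, K13, R15, K17 → +7.
Negative (D, E): E6, E10, E16, E18, D19 → −5.
Net charge = (+7) + (−5) = +2.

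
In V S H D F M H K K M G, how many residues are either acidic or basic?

Acidic: D, E. Basic: H, K, R.
Acidic residues here: D4 (1).
Basic residues here: H3, H7, K8, K9 (4).
The two groups share no amino acid, so total = 1 + 4 = 5.

5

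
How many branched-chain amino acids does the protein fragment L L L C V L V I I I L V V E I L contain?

14

Valine (V), leucine (L), and isoleucine (I) are the branched-chain amino acids.
Matching residues: L1, L2, L3, V5, L6, V7, I8, I9, I10, L11, V12, V13, I15, L16.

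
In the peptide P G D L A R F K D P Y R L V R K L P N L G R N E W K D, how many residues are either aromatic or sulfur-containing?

Aromatic: F, W, Y. Sulfur-containing: C, M.
Aromatic residues here: F7, Y11, W25 (3).
Sulfur-containing residues here: none (0).
The two groups share no amino acid, so total = 3 + 0 = 3.

3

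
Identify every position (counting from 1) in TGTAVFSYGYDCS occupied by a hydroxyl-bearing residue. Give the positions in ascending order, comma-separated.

Matching residues: T1, T3, S7, Y8, Y10, S13.

1, 3, 7, 8, 10, 13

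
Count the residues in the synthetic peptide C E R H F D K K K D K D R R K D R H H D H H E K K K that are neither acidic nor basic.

2

Acidic: D, E. Basic: K, R, H. All other residues are neither.
Matching residues: C1, F5.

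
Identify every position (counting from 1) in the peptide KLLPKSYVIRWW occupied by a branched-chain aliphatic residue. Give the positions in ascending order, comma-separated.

Valine (V), leucine (L), and isoleucine (I) are the branched-chain amino acids.
Matching residues: L2, L3, V8, I9.

2, 3, 8, 9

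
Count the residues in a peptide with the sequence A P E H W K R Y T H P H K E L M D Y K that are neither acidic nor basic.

Acidic: D, E. Basic: K, R, H. All other residues are neither.
Matching residues: A1, P2, W5, Y8, T9, P11, L15, M16, Y18.

9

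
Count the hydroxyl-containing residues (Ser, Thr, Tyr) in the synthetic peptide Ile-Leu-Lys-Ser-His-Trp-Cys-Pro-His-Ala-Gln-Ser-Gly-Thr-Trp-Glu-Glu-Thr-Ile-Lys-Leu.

Matching residues: Ser4, Ser12, Thr14, Thr18.

4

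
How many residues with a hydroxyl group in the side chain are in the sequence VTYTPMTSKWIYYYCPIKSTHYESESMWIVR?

The –OH-bearing residues are Ser, Thr (aliphatic alcohols), and Tyr (phenol).
Matching residues: T2, Y3, T4, T7, S8, Y12, Y13, Y14, S19, T20, Y22, S24, S26.

13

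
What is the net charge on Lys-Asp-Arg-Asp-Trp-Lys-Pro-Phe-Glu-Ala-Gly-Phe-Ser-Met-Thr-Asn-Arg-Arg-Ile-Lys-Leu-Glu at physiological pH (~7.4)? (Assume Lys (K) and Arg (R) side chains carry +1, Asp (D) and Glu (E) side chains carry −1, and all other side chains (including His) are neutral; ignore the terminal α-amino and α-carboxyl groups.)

Positive (K, R): Lys1, Arg3, Lys6, Arg17, Arg18, Lys20 → +6.
Negative (D, E): Asp2, Asp4, Glu9, Glu22 → −4.
Net charge = (+6) + (−4) = +2.

+2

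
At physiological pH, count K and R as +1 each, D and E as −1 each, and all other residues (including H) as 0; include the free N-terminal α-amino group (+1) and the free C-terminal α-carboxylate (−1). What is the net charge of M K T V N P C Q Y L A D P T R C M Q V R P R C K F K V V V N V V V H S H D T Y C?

Positive (K, R): K2, R15, R20, R22, K24, K26 → +6.
Negative (D, E): D12, D37 → −2.
The N-terminus (+1) and C-terminus (−1) cancel.
Net charge = (+6) + (−2) = +4.

+4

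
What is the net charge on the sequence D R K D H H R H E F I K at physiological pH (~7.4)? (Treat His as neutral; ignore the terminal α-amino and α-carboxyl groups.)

+1

At pH ~7.4 the Lys and Arg side chains are protonated (+1), the Asp and Glu side chains are deprotonated (−1), and with His taken as neutral all other side chains carry no charge.
Positive (K, R): R2, K3, R7, K12 → +4.
Negative (D, E): D1, D4, E9 → −3.
Net charge = (+4) + (−3) = +1.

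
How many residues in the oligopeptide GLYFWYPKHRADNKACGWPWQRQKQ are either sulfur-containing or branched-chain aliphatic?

Sulfur-containing: C, M. Branched-chain aliphatic: I, L, V.
Sulfur-containing residues here: C16 (1).
Branched-chain aliphatic residues here: L2 (1).
The two groups share no amino acid, so total = 1 + 1 = 2.

2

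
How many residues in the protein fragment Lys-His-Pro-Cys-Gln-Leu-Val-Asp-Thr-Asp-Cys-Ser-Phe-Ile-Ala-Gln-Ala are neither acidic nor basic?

Acidic: D, E. Basic: K, R, H. All other residues are neither.
Matching residues: Pro3, Cys4, Gln5, Leu6, Val7, Thr9, Cys11, Ser12, Phe13, Ile14, Ala15, Gln16, Ala17.

13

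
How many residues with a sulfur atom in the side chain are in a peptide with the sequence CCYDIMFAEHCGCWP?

5

The sulfur-bearing residues are cysteine (–SH) and methionine (–S–CH₃).
Matching residues: C1, C2, M6, C11, C13.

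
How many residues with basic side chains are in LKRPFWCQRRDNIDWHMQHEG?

K, R, and H are the three residues with basic side chains (ε-amine, guanidinium, and imidazole respectively).
Matching residues: K2, R3, R9, R10, H16, H19.

6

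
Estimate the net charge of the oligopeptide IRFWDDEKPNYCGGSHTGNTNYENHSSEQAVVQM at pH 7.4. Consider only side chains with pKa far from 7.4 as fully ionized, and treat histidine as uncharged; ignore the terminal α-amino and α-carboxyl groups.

At pH ~7.4 the Lys and Arg side chains are protonated (+1), the Asp and Glu side chains are deprotonated (−1), and with His taken as neutral all other side chains carry no charge.
Positive (K, R): R2, K8 → +2.
Negative (D, E): D5, D6, E7, E23, E28 → −5.
Net charge = (+2) + (−5) = −3.

-3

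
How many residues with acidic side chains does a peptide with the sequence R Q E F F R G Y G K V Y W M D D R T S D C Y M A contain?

Only D (aspartate) and E (glutamate) carry a side-chain carboxylic acid.
Matching residues: E3, D15, D16, D20.

4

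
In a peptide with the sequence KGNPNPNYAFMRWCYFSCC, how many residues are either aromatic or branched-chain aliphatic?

5

Aromatic: F, W, Y. Branched-chain aliphatic: I, L, V.
Aromatic residues here: Y8, F10, W13, Y15, F16 (5).
Branched-chain aliphatic residues here: none (0).
The two groups share no amino acid, so total = 5 + 0 = 5.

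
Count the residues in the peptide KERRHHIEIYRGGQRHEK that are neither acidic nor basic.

6

Acidic: D, E. Basic: K, R, H. All other residues are neither.
Matching residues: I7, I9, Y10, G12, G13, Q14.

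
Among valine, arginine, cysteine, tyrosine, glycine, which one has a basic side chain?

The basic amino acids are Lys (K), Arg (R), and His (H).
Of the listed options, only arginine belongs to this group.

arginine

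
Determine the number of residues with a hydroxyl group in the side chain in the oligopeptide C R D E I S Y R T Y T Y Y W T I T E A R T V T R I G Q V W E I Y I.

S, T, and Y are the three residues with a side-chain hydroxyl.
Matching residues: S6, Y7, T9, Y10, T11, Y12, Y13, T15, T17, T21, T23, Y32.

12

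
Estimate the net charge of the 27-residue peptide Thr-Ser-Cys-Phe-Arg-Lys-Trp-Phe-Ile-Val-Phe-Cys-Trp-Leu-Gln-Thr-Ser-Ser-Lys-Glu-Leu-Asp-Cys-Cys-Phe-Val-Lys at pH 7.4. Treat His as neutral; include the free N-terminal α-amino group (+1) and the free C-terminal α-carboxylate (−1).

The side chains ionized at physiological pH are Lys/Arg (+1) and Asp/Glu (−1); with His treated as neutral, nothing else contributes.
Positive (K, R): Arg5, Lys6, Lys19, Lys27 → +4.
Negative (D, E): Glu20, Asp22 → −2.
The N-terminus (+1) and C-terminus (−1) cancel.
Net charge = (+4) + (−2) = +2.

+2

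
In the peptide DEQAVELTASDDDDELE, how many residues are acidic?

9

The acidic residues are Asp (D) and Glu (E), whose side chains end in a carboxylate group.
Matching residues: D1, E2, E6, D11, D12, D13, D14, E15, E17.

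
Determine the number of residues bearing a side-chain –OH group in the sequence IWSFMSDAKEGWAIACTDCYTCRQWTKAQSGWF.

7

Serine (S), threonine (T), and tyrosine (Y) each carry a hydroxyl group on the side chain.
Matching residues: S3, S6, T17, Y20, T21, T26, S30.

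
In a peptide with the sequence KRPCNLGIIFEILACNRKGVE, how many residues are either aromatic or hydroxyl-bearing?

Aromatic: F, W, Y. Hydroxyl-bearing: S, T, Y.
Aromatic residues here: F10 (1).
Hydroxyl-bearing residues here: none (0).
(Y belongs to both groups, but none appear in this sequence.) Total = 1 + 0 = 1.

1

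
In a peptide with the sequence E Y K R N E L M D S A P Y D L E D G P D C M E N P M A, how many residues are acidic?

8

Only D (aspartate) and E (glutamate) carry a side-chain carboxylic acid.
Matching residues: E1, E6, D9, D14, E16, D17, D20, E23.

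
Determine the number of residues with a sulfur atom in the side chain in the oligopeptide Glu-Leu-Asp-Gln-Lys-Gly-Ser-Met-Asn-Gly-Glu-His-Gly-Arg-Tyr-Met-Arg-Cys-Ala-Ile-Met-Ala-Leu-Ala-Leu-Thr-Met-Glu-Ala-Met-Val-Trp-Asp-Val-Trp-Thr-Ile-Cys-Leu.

The sulfur-bearing residues are cysteine (–SH) and methionine (–S–CH₃).
Matching residues: Met8, Met16, Cys18, Met21, Met27, Met30, Cys38.

7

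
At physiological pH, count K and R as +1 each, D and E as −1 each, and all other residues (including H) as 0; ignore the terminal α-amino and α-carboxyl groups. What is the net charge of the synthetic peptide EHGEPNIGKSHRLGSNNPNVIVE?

Positive (K, R): K9, R12 → +2.
Negative (D, E): E1, E4, E23 → −3.
Net charge = (+2) + (−3) = −1.

-1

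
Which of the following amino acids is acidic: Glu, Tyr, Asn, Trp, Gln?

Only D (aspartate) and E (glutamate) carry a side-chain carboxylic acid.
Of the listed options, only Glu belongs to this group.

Glu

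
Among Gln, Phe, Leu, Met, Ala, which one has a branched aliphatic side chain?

Leu

V, L, and I make up the branched-chain aliphatic group.
Of the listed options, only Leu belongs to this group.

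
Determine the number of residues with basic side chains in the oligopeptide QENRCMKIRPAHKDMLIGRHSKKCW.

9

The basic amino acids are Lys (K), Arg (R), and His (H).
Matching residues: R4, K7, R9, H12, K13, R19, H20, K22, K23.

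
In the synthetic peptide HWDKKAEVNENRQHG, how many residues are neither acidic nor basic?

7

Acidic: D, E. Basic: K, R, H. All other residues are neither.
Matching residues: W2, A6, V8, N9, N11, Q13, G15.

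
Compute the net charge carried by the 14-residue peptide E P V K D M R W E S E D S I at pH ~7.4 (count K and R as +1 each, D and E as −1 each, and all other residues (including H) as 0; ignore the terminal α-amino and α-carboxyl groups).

-3

Positive (K, R): K4, R7 → +2.
Negative (D, E): E1, D5, E9, E11, D12 → −5.
Net charge = (+2) + (−5) = −3.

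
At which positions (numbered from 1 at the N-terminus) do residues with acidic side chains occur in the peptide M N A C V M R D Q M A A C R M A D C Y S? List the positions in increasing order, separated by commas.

8, 17

Aspartate (D) and glutamate (E) have carboxylic-acid side chains and are the acidic amino acids.
Matching residues: D8, D17.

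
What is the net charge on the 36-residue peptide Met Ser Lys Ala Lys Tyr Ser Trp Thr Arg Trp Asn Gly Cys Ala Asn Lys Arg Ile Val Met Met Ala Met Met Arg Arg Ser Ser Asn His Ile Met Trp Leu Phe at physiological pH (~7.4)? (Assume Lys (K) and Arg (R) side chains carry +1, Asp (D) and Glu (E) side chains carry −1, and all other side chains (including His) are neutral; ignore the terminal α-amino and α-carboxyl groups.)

Positive (K, R): Lys3, Lys5, Arg10, Lys17, Arg18, Arg26, Arg27 → +7.
Negative (D, E): none → −0.
Net charge = (+7) + (−0) = +7.

+7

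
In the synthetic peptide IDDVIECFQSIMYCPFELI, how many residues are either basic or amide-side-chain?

1

Basic: H, K, R. Amide-side-chain: N, Q.
Basic residues here: none (0).
Amide-side-chain residues here: Q9 (1).
The two groups share no amino acid, so total = 0 + 1 = 1.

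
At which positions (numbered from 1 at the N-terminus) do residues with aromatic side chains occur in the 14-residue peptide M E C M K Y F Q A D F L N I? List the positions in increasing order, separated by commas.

The aromatic amino acids are Phe (F, benzyl), Trp (W, indole), and Tyr (Y, phenol).
Matching residues: Y6, F7, F11.

6, 7, 11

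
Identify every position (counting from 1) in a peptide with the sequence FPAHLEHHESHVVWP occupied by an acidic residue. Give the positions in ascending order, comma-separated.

6, 9

Aspartate (D) and glutamate (E) have carboxylic-acid side chains and are the acidic amino acids.
Matching residues: E6, E9.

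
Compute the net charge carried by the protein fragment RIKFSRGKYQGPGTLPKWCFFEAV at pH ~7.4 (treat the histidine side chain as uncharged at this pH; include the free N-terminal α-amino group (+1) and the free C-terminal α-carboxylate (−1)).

+4

Near pH 7.4, K and R contribute +1 each, D and E contribute −1 each, and every other side chain (His included, as stated) is uncharged.
Positive (K, R): R1, K3, R6, K8, K17 → +5.
Negative (D, E): E22 → −1.
The N-terminus (+1) and C-terminus (−1) cancel.
Net charge = (+5) + (−1) = +4.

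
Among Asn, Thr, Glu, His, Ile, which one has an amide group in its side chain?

Asn

The amide-side-chain residues are Asn (N) and Gln (Q).
Of the listed options, only Asn belongs to this group.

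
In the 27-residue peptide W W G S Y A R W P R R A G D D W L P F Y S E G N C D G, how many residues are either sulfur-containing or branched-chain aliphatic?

Sulfur-containing: C, M. Branched-chain aliphatic: I, L, V.
Sulfur-containing residues here: C25 (1).
Branched-chain aliphatic residues here: L17 (1).
The two groups share no amino acid, so total = 1 + 1 = 2.

2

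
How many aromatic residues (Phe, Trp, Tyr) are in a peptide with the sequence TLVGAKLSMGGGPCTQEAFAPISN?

1

Matching residues: F19.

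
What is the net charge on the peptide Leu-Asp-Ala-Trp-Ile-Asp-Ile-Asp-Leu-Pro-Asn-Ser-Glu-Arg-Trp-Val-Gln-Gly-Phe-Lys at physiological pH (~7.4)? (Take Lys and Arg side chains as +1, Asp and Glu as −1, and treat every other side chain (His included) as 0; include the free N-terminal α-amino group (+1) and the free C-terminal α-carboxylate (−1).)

-2

Positive (K, R): Arg14, Lys20 → +2.
Negative (D, E): Asp2, Asp6, Asp8, Glu13 → −4.
The N-terminus (+1) and C-terminus (−1) cancel.
Net charge = (+2) + (−4) = −2.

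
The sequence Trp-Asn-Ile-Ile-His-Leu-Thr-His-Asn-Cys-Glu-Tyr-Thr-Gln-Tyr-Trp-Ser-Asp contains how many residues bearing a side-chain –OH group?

S, T, and Y are the three residues with a side-chain hydroxyl.
Matching residues: Thr7, Tyr12, Thr13, Tyr15, Ser17.

5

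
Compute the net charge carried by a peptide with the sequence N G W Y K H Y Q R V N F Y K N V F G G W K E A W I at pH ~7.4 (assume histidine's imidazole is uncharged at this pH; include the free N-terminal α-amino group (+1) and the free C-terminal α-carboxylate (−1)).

+3

At pH ~7.4 the Lys and Arg side chains are protonated (+1), the Asp and Glu side chains are deprotonated (−1), and with His taken as neutral all other side chains carry no charge.
Positive (K, R): K5, R9, K14, K21 → +4.
Negative (D, E): E22 → −1.
The N-terminus (+1) and C-terminus (−1) cancel.
Net charge = (+4) + (−1) = +3.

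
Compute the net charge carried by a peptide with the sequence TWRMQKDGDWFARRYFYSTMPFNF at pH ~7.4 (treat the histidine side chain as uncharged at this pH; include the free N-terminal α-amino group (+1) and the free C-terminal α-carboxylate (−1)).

Near pH 7.4, K and R contribute +1 each, D and E contribute −1 each, and every other side chain (His included, as stated) is uncharged.
Positive (K, R): R3, K6, R13, R14 → +4.
Negative (D, E): D7, D9 → −2.
The N-terminus (+1) and C-terminus (−1) cancel.
Net charge = (+4) + (−2) = +2.

+2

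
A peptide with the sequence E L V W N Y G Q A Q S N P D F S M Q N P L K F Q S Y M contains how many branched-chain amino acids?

V, L, and I make up the branched-chain aliphatic group.
Matching residues: L2, V3, L21.

3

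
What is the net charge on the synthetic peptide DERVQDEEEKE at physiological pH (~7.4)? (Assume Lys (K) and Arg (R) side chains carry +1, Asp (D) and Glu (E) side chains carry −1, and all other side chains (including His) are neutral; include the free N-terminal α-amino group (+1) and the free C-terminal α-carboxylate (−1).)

Positive (K, R): R3, K10 → +2.
Negative (D, E): D1, E2, D6, E7, E8, E9, E11 → −7.
The N-terminus (+1) and C-terminus (−1) cancel.
Net charge = (+2) + (−7) = −5.

-5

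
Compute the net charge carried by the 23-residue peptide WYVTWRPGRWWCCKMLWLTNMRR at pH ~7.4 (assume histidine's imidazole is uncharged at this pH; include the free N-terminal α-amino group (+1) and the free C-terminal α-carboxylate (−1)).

+5

Near pH 7.4, K and R contribute +1 each, D and E contribute −1 each, and every other side chain (His included, as stated) is uncharged.
Positive (K, R): R6, R9, K14, R22, R23 → +5.
Negative (D, E): none → −0.
The N-terminus (+1) and C-terminus (−1) cancel.
Net charge = (+5) + (−0) = +5.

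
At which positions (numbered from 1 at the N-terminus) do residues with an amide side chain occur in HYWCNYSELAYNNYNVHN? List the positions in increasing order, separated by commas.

5, 12, 13, 15, 18

The amide-side-chain residues are Asn (N) and Gln (Q).
Matching residues: N5, N12, N13, N15, N18.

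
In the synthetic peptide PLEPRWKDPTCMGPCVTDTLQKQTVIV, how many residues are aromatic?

1

F, W, and Y each carry an aromatic ring on the side chain.
Matching residues: W6.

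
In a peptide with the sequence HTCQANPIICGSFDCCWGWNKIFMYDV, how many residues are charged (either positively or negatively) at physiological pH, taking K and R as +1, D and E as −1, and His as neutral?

3

Charged side chains at pH ~7.4: K, R (positive); D, E (negative).
Matching residues: D14, K21, D26.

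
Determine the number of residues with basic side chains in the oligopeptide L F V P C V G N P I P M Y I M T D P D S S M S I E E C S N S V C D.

0

Lysine (K), arginine (R), and histidine (H) have basic, nitrogen-containing side chains.
None of the 33 residues belong to this group.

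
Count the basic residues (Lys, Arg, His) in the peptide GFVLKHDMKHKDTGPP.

Matching residues: K5, H6, K9, H10, K11.

5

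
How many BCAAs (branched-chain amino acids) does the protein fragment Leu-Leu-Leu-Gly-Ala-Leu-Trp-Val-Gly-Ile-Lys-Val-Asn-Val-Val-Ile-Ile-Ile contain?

The BCAAs are Val, Leu, and Ile — aliphatic side chains with a branch point.
Matching residues: Leu1, Leu2, Leu3, Leu6, Val8, Ile10, Val12, Val14, Val15, Ile16, Ile17, Ile18.

12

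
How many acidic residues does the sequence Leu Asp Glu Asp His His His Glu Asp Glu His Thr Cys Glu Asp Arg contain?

8

Aspartate (D) and glutamate (E) have carboxylic-acid side chains and are the acidic amino acids.
Matching residues: Asp2, Glu3, Asp4, Glu8, Asp9, Glu10, Glu14, Asp15.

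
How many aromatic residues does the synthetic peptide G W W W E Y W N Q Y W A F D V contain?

8

The aromatic amino acids are Phe (F, benzyl), Trp (W, indole), and Tyr (Y, phenol).
Matching residues: W2, W3, W4, Y6, W7, Y10, W11, F13.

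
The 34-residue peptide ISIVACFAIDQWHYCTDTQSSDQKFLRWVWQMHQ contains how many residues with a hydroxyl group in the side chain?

6

Serine (S), threonine (T), and tyrosine (Y) each carry a hydroxyl group on the side chain.
Matching residues: S2, Y14, T16, T18, S20, S21.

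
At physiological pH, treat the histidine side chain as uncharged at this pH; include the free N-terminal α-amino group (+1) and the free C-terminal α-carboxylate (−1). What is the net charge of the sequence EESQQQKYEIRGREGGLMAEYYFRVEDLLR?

-2

Near pH 7.4, K and R contribute +1 each, D and E contribute −1 each, and every other side chain (His included, as stated) is uncharged.
Positive (K, R): K7, R11, R13, R24, R30 → +5.
Negative (D, E): E1, E2, E9, E14, E20, E26, D27 → −7.
The N-terminus (+1) and C-terminus (−1) cancel.
Net charge = (+5) + (−7) = −2.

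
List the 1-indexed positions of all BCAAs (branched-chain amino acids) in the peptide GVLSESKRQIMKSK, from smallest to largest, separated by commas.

Valine (V), leucine (L), and isoleucine (I) are the branched-chain amino acids.
Matching residues: V2, L3, I10.

2, 3, 10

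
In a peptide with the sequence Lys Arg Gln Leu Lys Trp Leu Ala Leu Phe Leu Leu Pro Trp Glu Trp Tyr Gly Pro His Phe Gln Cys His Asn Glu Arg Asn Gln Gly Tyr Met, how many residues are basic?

K, R, and H are the three residues with basic side chains (ε-amine, guanidinium, and imidazole respectively).
Matching residues: Lys1, Arg2, Lys5, His20, His24, Arg27.

6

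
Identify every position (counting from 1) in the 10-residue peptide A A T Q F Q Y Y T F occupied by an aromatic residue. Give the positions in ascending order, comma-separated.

5, 7, 8, 10

Phenylalanine (F), tryptophan (W), and tyrosine (Y) have aromatic ring side chains.
Matching residues: F5, Y7, Y8, F10.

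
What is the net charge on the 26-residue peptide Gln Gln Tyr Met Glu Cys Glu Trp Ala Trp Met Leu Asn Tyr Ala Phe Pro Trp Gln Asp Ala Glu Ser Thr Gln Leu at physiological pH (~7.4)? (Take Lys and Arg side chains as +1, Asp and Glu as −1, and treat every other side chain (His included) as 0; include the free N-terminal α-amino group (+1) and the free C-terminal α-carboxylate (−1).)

-4

Positive (K, R): none → +0.
Negative (D, E): Glu5, Glu7, Asp20, Glu22 → −4.
The N-terminus (+1) and C-terminus (−1) cancel.
Net charge = (+0) + (−4) = −4.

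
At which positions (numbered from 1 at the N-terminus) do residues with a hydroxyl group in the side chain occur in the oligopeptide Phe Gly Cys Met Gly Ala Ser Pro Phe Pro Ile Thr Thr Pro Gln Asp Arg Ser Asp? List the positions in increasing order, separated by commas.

7, 12, 13, 18

The –OH-bearing residues are Ser, Thr (aliphatic alcohols), and Tyr (phenol).
Matching residues: Ser7, Thr12, Thr13, Ser18.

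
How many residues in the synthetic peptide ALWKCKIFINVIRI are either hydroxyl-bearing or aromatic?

Hydroxyl-bearing: S, T, Y. Aromatic: F, W, Y.
Hydroxyl-bearing residues here: none (0).
Aromatic residues here: W3, F8 (2).
(Y belongs to both groups, but none appear in this sequence.) Total = 0 + 2 = 2.

2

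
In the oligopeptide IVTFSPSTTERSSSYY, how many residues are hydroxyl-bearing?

The –OH-bearing residues are Ser, Thr (aliphatic alcohols), and Tyr (phenol).
Matching residues: T3, S5, S7, T8, T9, S12, S13, S14, Y15, Y16.

10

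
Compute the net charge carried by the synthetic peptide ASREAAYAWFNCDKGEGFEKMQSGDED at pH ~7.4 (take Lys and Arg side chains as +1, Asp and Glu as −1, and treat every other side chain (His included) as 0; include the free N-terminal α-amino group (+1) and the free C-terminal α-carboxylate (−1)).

Positive (K, R): R3, K14, K20 → +3.
Negative (D, E): E4, D13, E16, E19, D25, E26, D27 → −7.
The N-terminus (+1) and C-terminus (−1) cancel.
Net charge = (+3) + (−7) = −4.

-4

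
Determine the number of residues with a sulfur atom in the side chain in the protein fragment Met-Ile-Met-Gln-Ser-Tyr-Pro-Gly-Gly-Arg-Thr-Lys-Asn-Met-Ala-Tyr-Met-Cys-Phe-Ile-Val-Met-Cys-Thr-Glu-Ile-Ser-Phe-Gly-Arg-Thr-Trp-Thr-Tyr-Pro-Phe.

Cysteine (C, thiol) and methionine (M, thioether) are the two sulfur-containing amino acids.
Matching residues: Met1, Met3, Met14, Met17, Cys18, Met22, Cys23.

7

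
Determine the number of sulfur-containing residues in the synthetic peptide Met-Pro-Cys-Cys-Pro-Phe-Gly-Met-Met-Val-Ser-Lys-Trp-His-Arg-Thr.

The sulfur-bearing residues are cysteine (–SH) and methionine (–S–CH₃).
Matching residues: Met1, Cys3, Cys4, Met8, Met9.

5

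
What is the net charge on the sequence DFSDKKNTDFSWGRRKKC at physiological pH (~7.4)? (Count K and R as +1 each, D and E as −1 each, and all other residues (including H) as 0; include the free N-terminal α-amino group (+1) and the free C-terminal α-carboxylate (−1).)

Positive (K, R): K5, K6, R14, R15, K16, K17 → +6.
Negative (D, E): D1, D4, D9 → −3.
The N-terminus (+1) and C-terminus (−1) cancel.
Net charge = (+6) + (−3) = +3.

+3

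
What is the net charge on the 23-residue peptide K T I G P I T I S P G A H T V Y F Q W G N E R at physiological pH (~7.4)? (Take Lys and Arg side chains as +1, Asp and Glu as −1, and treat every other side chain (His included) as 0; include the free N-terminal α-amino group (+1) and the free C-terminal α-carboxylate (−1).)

Positive (K, R): K1, R23 → +2.
Negative (D, E): E22 → −1.
The N-terminus (+1) and C-terminus (−1) cancel.
Net charge = (+2) + (−1) = +1.

+1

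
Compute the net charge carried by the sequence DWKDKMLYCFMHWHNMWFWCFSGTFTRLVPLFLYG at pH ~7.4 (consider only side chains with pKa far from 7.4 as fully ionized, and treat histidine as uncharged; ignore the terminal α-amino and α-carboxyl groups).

+1

Near pH 7.4, K and R contribute +1 each, D and E contribute −1 each, and every other side chain (His included, as stated) is uncharged.
Positive (K, R): K3, K5, R27 → +3.
Negative (D, E): D1, D4 → −2.
Net charge = (+3) + (−2) = +1.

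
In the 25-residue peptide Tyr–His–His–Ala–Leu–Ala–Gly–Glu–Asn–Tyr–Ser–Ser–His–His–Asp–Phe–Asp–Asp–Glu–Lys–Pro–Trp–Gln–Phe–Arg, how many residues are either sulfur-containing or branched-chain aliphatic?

1

Sulfur-containing: C, M. Branched-chain aliphatic: I, L, V.
Sulfur-containing residues here: none (0).
Branched-chain aliphatic residues here: Leu5 (1).
The two groups share no amino acid, so total = 0 + 1 = 1.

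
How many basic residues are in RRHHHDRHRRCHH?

K, R, and H are the three residues with basic side chains (ε-amine, guanidinium, and imidazole respectively).
Matching residues: R1, R2, H3, H4, H5, R7, H8, R9, R10, H12, H13.

11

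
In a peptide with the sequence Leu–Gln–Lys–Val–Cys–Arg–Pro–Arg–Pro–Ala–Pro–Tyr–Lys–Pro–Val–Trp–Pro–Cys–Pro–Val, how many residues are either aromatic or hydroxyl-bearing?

2

Aromatic: F, W, Y. Hydroxyl-bearing: S, T, Y.
Aromatic residues here: Tyr12, Trp16 (2).
Hydroxyl-bearing residues here: Tyr12 (1).
Y is in both groups, so the 1 Y residue must not be double-counted.
Total = 2 + 1 − 1 = 2.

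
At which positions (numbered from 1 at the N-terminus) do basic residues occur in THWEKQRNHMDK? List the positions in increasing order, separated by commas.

2, 5, 7, 9, 12

K, R, and H are the three residues with basic side chains (ε-amine, guanidinium, and imidazole respectively).
Matching residues: H2, K5, R7, H9, K12.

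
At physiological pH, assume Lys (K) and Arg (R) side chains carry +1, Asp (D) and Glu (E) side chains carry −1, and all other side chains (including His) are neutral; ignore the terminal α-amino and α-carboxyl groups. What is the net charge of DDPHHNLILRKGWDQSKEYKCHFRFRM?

Positive (K, R): R10, K11, K17, K20, R24, R26 → +6.
Negative (D, E): D1, D2, D14, E18 → −4.
Net charge = (+6) + (−4) = +2.

+2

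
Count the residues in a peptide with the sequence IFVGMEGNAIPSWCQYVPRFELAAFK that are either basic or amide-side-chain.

4

Basic: H, K, R. Amide-side-chain: N, Q.
Basic residues here: R19, K26 (2).
Amide-side-chain residues here: N8, Q15 (2).
The two groups share no amino acid, so total = 2 + 2 = 4.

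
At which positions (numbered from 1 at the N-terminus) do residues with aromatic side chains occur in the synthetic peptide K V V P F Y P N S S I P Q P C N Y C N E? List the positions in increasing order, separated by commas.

The aromatic amino acids are Phe (F, benzyl), Trp (W, indole), and Tyr (Y, phenol).
Matching residues: F5, Y6, Y17.

5, 6, 17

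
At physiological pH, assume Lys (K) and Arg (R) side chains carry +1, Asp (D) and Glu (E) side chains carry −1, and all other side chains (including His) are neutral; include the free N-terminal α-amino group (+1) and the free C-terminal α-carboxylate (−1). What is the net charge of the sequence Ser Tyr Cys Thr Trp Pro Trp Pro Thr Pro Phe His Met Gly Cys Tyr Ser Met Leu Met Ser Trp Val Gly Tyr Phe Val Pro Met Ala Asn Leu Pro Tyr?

Positive (K, R): none → +0.
Negative (D, E): none → −0.
The N-terminus (+1) and C-terminus (−1) cancel.
Net charge = (+0) + (−0) = 0.

0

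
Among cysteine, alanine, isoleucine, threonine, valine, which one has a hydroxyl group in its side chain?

Serine (S), threonine (T), and tyrosine (Y) each carry a hydroxyl group on the side chain.
Of the listed options, only threonine belongs to this group.

threonine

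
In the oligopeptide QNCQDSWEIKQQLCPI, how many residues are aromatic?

1

Phenylalanine (F), tryptophan (W), and tyrosine (Y) have aromatic ring side chains.
Matching residues: W7.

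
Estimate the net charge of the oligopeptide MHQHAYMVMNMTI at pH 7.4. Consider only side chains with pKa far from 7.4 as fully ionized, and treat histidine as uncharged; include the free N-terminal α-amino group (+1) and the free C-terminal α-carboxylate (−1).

0

At pH ~7.4 the Lys and Arg side chains are protonated (+1), the Asp and Glu side chains are deprotonated (−1), and with His taken as neutral all other side chains carry no charge.
Positive (K, R): none → +0.
Negative (D, E): none → −0.
The N-terminus (+1) and C-terminus (−1) cancel.
Net charge = (+0) + (−0) = 0.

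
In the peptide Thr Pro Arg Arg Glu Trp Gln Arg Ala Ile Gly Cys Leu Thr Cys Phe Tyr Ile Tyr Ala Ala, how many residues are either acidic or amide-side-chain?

Acidic: D, E. Amide-side-chain: N, Q.
Acidic residues here: Glu5 (1).
Amide-side-chain residues here: Gln7 (1).
The two groups share no amino acid, so total = 1 + 1 = 2.

2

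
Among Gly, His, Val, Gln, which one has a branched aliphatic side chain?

Valine (V), leucine (L), and isoleucine (I) are the branched-chain amino acids.
Of the listed options, only Val belongs to this group.

Val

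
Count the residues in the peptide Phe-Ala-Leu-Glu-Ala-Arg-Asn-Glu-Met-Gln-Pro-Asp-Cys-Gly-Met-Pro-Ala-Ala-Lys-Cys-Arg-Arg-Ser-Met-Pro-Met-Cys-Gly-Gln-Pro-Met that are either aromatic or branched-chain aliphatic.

2

Aromatic: F, W, Y. Branched-chain aliphatic: I, L, V.
Aromatic residues here: Phe1 (1).
Branched-chain aliphatic residues here: Leu3 (1).
The two groups share no amino acid, so total = 1 + 1 = 2.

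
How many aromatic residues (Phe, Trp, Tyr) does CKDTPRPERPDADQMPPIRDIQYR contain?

1

Matching residues: Y23.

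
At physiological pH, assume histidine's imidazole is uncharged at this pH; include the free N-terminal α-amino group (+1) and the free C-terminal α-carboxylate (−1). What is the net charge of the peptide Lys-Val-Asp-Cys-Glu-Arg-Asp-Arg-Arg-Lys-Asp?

The side chains ionized at physiological pH are Lys/Arg (+1) and Asp/Glu (−1); with His treated as neutral, nothing else contributes.
Positive (K, R): Lys1, Arg6, Arg8, Arg9, Lys10 → +5.
Negative (D, E): Asp3, Glu5, Asp7, Asp11 → −4.
The N-terminus (+1) and C-terminus (−1) cancel.
Net charge = (+5) + (−4) = +1.

+1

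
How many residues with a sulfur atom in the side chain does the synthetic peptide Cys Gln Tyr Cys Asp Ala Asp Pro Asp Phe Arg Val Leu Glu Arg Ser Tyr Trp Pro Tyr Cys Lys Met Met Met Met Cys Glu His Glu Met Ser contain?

9

Only Cys (C) and Met (M) have a sulfur atom in the side chain.
Matching residues: Cys1, Cys4, Cys21, Met23, Met24, Met25, Met26, Cys27, Met31.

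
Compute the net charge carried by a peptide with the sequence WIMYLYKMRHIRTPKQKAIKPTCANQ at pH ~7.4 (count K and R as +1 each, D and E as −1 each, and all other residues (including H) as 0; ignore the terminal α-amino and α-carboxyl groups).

Positive (K, R): K7, R9, R12, K15, K17, K20 → +6.
Negative (D, E): none → −0.
Net charge = (+6) + (−0) = +6.

+6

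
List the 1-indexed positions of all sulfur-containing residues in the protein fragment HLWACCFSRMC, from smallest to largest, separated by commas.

5, 6, 10, 11

Only Cys (C) and Met (M) have a sulfur atom in the side chain.
Matching residues: C5, C6, M10, C11.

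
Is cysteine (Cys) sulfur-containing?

Yes

Cysteine (C, thiol) and methionine (M, thioether) are the two sulfur-containing amino acids.
Cysteine is in this group.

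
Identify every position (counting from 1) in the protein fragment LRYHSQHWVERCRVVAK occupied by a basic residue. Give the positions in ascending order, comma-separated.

2, 4, 7, 11, 13, 17

K, R, and H are the three residues with basic side chains (ε-amine, guanidinium, and imidazole respectively).
Matching residues: R2, H4, H7, R11, R13, K17.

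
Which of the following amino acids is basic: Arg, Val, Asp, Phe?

K, R, and H are the three residues with basic side chains (ε-amine, guanidinium, and imidazole respectively).
Of the listed options, only Arg belongs to this group.

Arg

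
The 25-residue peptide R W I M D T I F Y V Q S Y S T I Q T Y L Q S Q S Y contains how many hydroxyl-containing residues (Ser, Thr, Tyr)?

11

Matching residues: T6, Y9, S12, Y13, S14, T15, T18, Y19, S22, S24, Y25.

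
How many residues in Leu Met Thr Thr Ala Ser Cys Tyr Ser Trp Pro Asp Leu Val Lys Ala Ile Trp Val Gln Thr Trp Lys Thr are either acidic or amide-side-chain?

2

Acidic: D, E. Amide-side-chain: N, Q.
Acidic residues here: Asp12 (1).
Amide-side-chain residues here: Gln20 (1).
The two groups share no amino acid, so total = 1 + 1 = 2.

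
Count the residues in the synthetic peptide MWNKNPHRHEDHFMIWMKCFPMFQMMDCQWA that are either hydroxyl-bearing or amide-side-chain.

4

Hydroxyl-bearing: S, T, Y. Amide-side-chain: N, Q.
Hydroxyl-bearing residues here: none (0).
Amide-side-chain residues here: N3, N5, Q24, Q29 (4).
The two groups share no amino acid, so total = 0 + 4 = 4.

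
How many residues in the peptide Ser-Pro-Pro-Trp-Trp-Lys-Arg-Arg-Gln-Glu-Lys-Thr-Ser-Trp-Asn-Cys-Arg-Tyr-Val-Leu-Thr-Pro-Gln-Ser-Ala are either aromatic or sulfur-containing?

5

Aromatic: F, W, Y. Sulfur-containing: C, M.
Aromatic residues here: Trp4, Trp5, Trp14, Tyr18 (4).
Sulfur-containing residues here: Cys16 (1).
The two groups share no amino acid, so total = 4 + 1 = 5.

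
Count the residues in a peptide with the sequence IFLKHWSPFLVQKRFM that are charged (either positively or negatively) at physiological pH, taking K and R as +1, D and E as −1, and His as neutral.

3

Charged side chains at pH ~7.4: K, R (positive); D, E (negative).
Matching residues: K4, K13, R14.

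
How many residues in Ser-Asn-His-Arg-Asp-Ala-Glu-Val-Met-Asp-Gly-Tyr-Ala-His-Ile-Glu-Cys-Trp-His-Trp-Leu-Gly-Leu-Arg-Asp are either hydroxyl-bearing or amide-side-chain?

3

Hydroxyl-bearing: S, T, Y. Amide-side-chain: N, Q.
Hydroxyl-bearing residues here: Ser1, Tyr12 (2).
Amide-side-chain residues here: Asn2 (1).
The two groups share no amino acid, so total = 2 + 1 = 3.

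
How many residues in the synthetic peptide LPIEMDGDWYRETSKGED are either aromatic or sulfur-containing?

3

Aromatic: F, W, Y. Sulfur-containing: C, M.
Aromatic residues here: W9, Y10 (2).
Sulfur-containing residues here: M5 (1).
The two groups share no amino acid, so total = 2 + 1 = 3.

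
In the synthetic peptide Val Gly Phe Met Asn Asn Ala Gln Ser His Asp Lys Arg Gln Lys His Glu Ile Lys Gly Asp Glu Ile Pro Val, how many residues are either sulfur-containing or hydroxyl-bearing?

2

Sulfur-containing: C, M. Hydroxyl-bearing: S, T, Y.
Sulfur-containing residues here: Met4 (1).
Hydroxyl-bearing residues here: Ser9 (1).
The two groups share no amino acid, so total = 1 + 1 = 2.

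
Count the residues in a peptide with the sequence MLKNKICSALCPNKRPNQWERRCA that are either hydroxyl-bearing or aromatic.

Hydroxyl-bearing: S, T, Y. Aromatic: F, W, Y.
Hydroxyl-bearing residues here: S8 (1).
Aromatic residues here: W19 (1).
(Y belongs to both groups, but none appear in this sequence.) Total = 1 + 1 = 2.

2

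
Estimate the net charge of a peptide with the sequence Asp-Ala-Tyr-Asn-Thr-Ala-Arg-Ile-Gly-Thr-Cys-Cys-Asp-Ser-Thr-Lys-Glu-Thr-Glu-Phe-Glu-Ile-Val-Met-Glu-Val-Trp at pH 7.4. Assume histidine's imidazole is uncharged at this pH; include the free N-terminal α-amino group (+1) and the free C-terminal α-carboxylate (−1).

-4

The side chains ionized at physiological pH are Lys/Arg (+1) and Asp/Glu (−1); with His treated as neutral, nothing else contributes.
Positive (K, R): Arg7, Lys16 → +2.
Negative (D, E): Asp1, Asp13, Glu17, Glu19, Glu21, Glu25 → −6.
The N-terminus (+1) and C-terminus (−1) cancel.
Net charge = (+2) + (−6) = −4.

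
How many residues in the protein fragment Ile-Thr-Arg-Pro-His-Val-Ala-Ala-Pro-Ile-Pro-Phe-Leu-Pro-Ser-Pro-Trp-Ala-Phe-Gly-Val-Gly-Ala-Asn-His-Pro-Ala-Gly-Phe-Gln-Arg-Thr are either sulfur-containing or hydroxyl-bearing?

Sulfur-containing: C, M. Hydroxyl-bearing: S, T, Y.
Sulfur-containing residues here: none (0).
Hydroxyl-bearing residues here: Thr2, Ser15, Thr32 (3).
The two groups share no amino acid, so total = 0 + 3 = 3.

3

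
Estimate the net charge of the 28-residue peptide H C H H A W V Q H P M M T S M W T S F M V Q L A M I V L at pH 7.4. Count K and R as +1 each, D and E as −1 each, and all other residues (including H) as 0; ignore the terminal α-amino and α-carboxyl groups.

0

Positive (K, R): none → +0.
Negative (D, E): none → −0.
Net charge = (+0) + (−0) = 0.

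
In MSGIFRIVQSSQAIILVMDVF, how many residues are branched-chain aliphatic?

The BCAAs are Val, Leu, and Ile — aliphatic side chains with a branch point.
Matching residues: I4, I7, V8, I14, I15, L16, V17, V20.

8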